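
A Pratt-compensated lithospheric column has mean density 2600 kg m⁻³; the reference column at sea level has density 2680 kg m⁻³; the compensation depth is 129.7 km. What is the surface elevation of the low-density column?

ρ_ref D = ρ (D + h) → h = D (ρ_ref − ρ)/ρ.
h = 129.7 km × (2680 − 2600)/2600 = 3.99 km.

3.99 km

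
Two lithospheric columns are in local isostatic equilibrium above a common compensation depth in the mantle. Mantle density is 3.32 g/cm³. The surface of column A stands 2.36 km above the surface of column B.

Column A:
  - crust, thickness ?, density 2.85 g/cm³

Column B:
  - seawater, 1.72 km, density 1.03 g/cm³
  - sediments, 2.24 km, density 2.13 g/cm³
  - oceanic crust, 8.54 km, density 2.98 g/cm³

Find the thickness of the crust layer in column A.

Take the compensation level at the base of the deeper column (depth z_c below the surface of column A) and equate Σ ρ_i t_i down to z_c; mantle fills any gap and the z_c terms cancel.
Column A: x×2.85 + (z_c − 0 − x)×3.32
Column B: 2.36×0 + 1.72×1.03 + 2.24×2.13 + 8.54×2.98 + (z_c − 2.36 − 12.5)×3.32
The z_c×3.32 term appears on both sides and cancels. Collect the known terms of each column as K = Σ(ρt)_known − 3.32 × (depth of known layers): K_A = 0 − 3.32×0 = 0; K_B = 31.992 − 3.32×(2.36 + 12.5) = −17.3432.
Balance: K_A − x×(3.32 − 2.85) = K_B, so x = (K_A − K_B)/(3.32 − 2.85) = 17.3432/0.47 = 36.9 km.

36.9 km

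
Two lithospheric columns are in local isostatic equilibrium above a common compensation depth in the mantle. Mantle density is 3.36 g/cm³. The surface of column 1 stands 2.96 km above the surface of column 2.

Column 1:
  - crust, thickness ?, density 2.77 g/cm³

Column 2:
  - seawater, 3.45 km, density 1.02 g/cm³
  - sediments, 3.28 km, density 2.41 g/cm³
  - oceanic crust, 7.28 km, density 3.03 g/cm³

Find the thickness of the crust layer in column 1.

Take the compensation level at the base of the deeper column (depth z_c below the surface of column 1) and equate Σ ρ_i t_i down to z_c; mantle fills any gap and the z_c terms cancel.
Column 1: x×2.77 + (z_c − 0 − x)×3.36
Column 2: 2.96×0 + 3.45×1.02 + 3.28×2.41 + 7.28×3.03 + (z_c − 2.96 − 14.01)×3.36
The z_c×3.36 term appears on both sides and cancels. Collect the known terms of each column as K = Σ(ρt)_known − 3.36 × (depth of known layers): K_1 = 0 − 3.36×0 = 0; K_2 = 33.4822 − 3.36×(2.96 + 14.01) = −23.537.
Balance: K_1 − x×(3.36 − 2.77) = K_2, so x = (K_1 − K_2)/(3.36 − 2.77) = 23.537/0.59 = 39.9 km.

39.9 km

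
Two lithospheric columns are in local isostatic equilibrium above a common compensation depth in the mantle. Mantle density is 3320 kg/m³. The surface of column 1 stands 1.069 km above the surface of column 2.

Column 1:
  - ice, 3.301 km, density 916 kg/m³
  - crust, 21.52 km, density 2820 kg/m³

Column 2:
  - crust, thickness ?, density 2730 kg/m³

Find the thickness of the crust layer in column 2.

25.7 km

Take the compensation level at the base of the deeper column (depth z_c below the surface of column 1) and equate Σ ρ_i t_i down to z_c; mantle fills any gap and the z_c terms cancel.
Column 1: 3.301×916 + 21.52×2820 + (z_c − 24.821)×3320
Column 2: 1.069×0 + x×2730 + (z_c − 1.069 − 0 − x)×3320
The z_c×3320 term appears on both sides and cancels. Collect the known terms of each column as K = Σ(ρt)_known − 3320 × (depth of known layers): K_1 = 63710.116 − 3320×24.821 = −18695.604; K_2 = 0 − 3320×(1.069 + 0) = −3549.08.
Balance: K_1 = K_2 − x×(3320 − 2730), so x = (K_2 − K_1)/(3320 − 2730) = 15146.5/590 = 25.7 km.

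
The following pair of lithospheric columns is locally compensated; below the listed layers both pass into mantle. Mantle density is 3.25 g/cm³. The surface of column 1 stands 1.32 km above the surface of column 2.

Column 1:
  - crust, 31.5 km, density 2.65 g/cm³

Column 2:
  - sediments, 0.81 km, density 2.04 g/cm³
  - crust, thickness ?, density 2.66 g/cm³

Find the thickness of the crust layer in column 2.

23.1 km

Take the compensation level at the base of the deeper column (depth z_c below the surface of column 1) and equate Σ ρ_i t_i down to z_c; mantle fills any gap and the z_c terms cancel.
Column 1: 31.5×2.65 + (z_c − 31.5)×3.25
Column 2: 1.32×0 + 0.81×2.04 + x×2.66 + (z_c − 1.32 − 0.81 − x)×3.25
The z_c×3.25 term appears on both sides and cancels. Collect the known terms of each column as K = Σ(ρt)_known − 3.25 × (depth of known layers): K_1 = 83.475 − 3.25×31.5 = −18.9; K_2 = 1.6524 − 3.25×(1.32 + 0.81) = −5.2701.
Balance: K_1 = K_2 − x×(3.25 − 2.66), so x = (K_2 − K_1)/(3.25 − 2.66) = 13.6299/0.59 = 23.1 km.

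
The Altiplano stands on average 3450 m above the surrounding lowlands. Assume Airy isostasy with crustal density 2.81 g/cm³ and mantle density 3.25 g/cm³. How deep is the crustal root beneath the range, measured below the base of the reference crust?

Balancing pressure at the compensation depth: the weight of the topography is balanced by the buoyancy of the root, ρ_c h = (ρ_m − ρ_c) r.
r = h · ρ_c / (ρ_m − ρ_c) = 3450 m × 2.81 / (3.25 − 2.81) = 22000 m.

22000 m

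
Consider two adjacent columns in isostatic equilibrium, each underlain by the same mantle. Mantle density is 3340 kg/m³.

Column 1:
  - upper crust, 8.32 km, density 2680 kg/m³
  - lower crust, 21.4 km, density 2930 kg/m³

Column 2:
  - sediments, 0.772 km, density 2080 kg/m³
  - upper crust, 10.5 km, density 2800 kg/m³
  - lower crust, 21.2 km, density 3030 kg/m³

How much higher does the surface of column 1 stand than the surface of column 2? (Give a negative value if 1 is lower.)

0.315 km

For any compensation level in the mantle, the mantle terms cancel and isostasy reduces to e = (Σt_1 − Σt_2) − (Σ(ρt)_1 − Σ(ρt)_2) / ρ_m.
Σt_1 = 29.72 km; Σt_2 = 32.472 km; Σ(ρt)_1 = 84999.6; Σ(ρt)_2 = 95241.76 (in km·kg/m³).
e = (29.72 − 32.472) − (84999.6 − 95241.76) / 3340 = 0.315 km.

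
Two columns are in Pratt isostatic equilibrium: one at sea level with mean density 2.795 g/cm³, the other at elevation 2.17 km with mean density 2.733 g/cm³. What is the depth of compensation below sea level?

95.7 km

ρ_ref D = ρ (D + h) → D (ρ_ref − ρ) = ρ h.
D = ρ h/(ρ_ref − ρ) = 2.733 × 2.17 km/(2.795 − 2.733) = 95.7 km.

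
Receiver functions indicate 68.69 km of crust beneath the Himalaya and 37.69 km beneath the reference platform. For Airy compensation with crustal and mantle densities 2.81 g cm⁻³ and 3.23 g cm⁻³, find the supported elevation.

4.03 km

Excess crust Δ = 68.69 km − 37.69 km = 31 km, split between elevation h and root r with h + r = Δ.
Airy balance ρ_c h = (ρ_m − ρ_c) r gives r = h ρ_c/(ρ_m − ρ_c), so h (1 + ρ_c/(ρ_m − ρ_c)) = Δ, i.e. h = Δ (ρ_m − ρ_c)/ρ_m.
h = 31 km × 0.42/3.23 = 4.03 km.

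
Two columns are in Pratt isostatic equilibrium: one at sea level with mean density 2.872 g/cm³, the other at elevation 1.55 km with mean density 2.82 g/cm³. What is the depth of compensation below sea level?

84.1 km

ρ_ref D = ρ (D + h) → D (ρ_ref − ρ) = ρ h.
D = ρ h/(ρ_ref − ρ) = 2.82 × 1.55 km/(2.872 − 2.82) = 84.1 km.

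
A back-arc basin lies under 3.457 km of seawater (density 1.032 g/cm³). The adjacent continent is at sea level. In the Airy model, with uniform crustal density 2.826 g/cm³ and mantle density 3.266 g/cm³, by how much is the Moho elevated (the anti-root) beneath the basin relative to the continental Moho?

14.1 km

By Archimedes' principle applied to the lithosphere: replacing crust with seawater at the top is compensated by replacing crust with mantle at the base: d (ρ_c − ρ_w) = a (ρ_m − ρ_c).
a = d (ρ_c − ρ_w)/(ρ_m − ρ_c) = 3.457 km × 1.794/0.44 = 14.1 km.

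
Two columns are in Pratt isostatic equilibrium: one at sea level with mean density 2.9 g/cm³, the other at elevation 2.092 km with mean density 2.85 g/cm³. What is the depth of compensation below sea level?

ρ_ref D = ρ (D + h) → D (ρ_ref − ρ) = ρ h.
D = ρ h/(ρ_ref − ρ) = 2.85 × 2.092 km/(2.9 − 2.85) = 119 km.

119 km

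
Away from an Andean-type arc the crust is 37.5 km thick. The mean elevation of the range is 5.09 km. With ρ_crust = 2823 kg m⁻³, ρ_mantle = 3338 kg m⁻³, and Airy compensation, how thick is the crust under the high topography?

70.5 km

Root depth r = h ρ_c / (ρ_m − ρ_c) = 5.09 km × 2823 / 515 = 27.9 km.
Total thickness = T + h + r = 37.5 km + 5.09 km + 27.9 km = 70.5 km.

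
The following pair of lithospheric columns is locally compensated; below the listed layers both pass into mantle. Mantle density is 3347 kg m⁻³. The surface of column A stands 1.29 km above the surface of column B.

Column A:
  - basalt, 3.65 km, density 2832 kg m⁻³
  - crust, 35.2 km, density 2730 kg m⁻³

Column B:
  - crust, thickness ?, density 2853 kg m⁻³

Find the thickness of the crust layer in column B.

39 km

Take the compensation level at the base of the deeper column (depth z_c below the surface of column A) and equate Σ ρ_i t_i down to z_c; mantle fills any gap and the z_c terms cancel.
Column A: 3.65×2832 + 35.2×2730 + (z_c − 38.85)×3347
Column B: 1.29×0 + x×2853 + (z_c − 1.29 − 0 − x)×3347
The z_c×3347 term appears on both sides and cancels. Collect the known terms of each column as K = Σ(ρt)_known − 3347 × (depth of known layers): K_A = 106432.8 − 3347×38.85 = −23598.15; K_B = 0 − 3347×(1.29 + 0) = −4317.63.
Balance: K_A = K_B − x×(3347 − 2853), so x = (K_B − K_A)/(3347 − 2853) = 19280.5/494 = 39 km.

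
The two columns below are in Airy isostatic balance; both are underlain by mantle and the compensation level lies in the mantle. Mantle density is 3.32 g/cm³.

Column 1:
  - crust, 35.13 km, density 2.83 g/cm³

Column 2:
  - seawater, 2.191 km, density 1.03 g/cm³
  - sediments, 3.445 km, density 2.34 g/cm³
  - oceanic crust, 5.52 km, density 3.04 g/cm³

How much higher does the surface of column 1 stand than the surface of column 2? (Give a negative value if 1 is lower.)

2.19 km

For any compensation level in the mantle, the mantle terms cancel and isostasy reduces to e = (Σt_1 − Σt_2) − (Σ(ρt)_1 − Σ(ρt)_2) / ρ_m.
Σt_1 = 35.13 km; Σt_2 = 11.156 km; Σ(ρt)_1 = 99.4179; Σ(ρt)_2 = 27.09883 (in km·g/cm³).
e = (35.13 − 11.156) − (99.4179 − 27.09883) / 3.32 = 2.19 km.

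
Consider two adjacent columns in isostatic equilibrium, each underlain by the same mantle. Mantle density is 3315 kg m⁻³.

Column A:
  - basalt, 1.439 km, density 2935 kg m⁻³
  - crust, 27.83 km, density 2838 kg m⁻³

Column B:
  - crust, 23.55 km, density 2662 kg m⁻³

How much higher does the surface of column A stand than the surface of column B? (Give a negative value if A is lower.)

−0.47 km

For any compensation level in the mantle, the mantle terms cancel and isostasy reduces to e = (Σt_A − Σt_B) − (Σ(ρt)_A − Σ(ρt)_B) / ρ_m.
Σt_A = 29.269 km; Σt_B = 23.55 km; Σ(ρt)_A = 83205.005; Σ(ρt)_B = 62690.1 (in km·kg m⁻³).
e = (29.269 − 23.55) − (83205.005 − 62690.1) / 3315 = −0.47 km.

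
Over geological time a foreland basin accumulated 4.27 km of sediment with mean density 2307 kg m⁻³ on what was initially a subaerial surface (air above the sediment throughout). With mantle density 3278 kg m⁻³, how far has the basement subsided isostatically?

Subaerial load: s = t ρ_sed / ρ_m = 4.27 km × 2307/3278 = 3.01 km.

3.01 km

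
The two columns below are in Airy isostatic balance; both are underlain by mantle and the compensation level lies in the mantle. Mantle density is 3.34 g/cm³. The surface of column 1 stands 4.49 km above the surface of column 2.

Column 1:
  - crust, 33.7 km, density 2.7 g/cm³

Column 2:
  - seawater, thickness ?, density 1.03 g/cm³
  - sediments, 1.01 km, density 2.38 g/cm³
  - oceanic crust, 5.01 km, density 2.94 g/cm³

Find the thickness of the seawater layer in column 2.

Take the compensation level at the base of the deeper column (depth z_c below the surface of column 1) and equate Σ ρ_i t_i down to z_c; mantle fills any gap and the z_c terms cancel.
Column 1: 33.7×2.7 + (z_c − 33.7)×3.34
Column 2: 4.49×0 + x×1.03 + 1.01×2.38 + 5.01×2.94 + (z_c − 4.49 − 6.02 − x)×3.34
The z_c×3.34 term appears on both sides and cancels. Collect the known terms of each column as K = Σ(ρt)_known − 3.34 × (depth of known layers): K_1 = 90.99 − 3.34×33.7 = −21.568; K_2 = 17.1332 − 3.34×(4.49 + 6.02) = −17.9702.
Balance: K_1 = K_2 − x×(3.34 − 1.03), so x = (K_2 − K_1)/(3.34 − 1.03) = 3.5978/2.31 = 1.56 km.

1.56 km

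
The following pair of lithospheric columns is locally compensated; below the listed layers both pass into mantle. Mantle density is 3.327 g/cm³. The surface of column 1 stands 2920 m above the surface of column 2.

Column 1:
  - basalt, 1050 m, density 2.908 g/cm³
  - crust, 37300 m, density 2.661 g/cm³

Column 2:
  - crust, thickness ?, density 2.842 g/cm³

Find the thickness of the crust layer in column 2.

Take the compensation level at the base of the deeper column (depth z_c below the surface of column 1) and equate Σ ρ_i t_i down to z_c; mantle fills any gap and the z_c terms cancel.
Column 1: 1050×2.908 + 37300×2.661 + (z_c − 38350)×3.327
Column 2: 2920×0 + x×2.842 + (z_c − 2920 − 0 − x)×3.327
The z_c×3.327 term appears on both sides and cancels. Collect the known terms of each column as K = Σ(ρt)_known − 3.327 × (depth of known layers): K_1 = 102308.7 − 3.327×38350 = −25281.75; K_2 = 0 − 3.327×(2920 + 0) = −9714.84.
Balance: K_1 = K_2 − x×(3.327 − 2.842), so x = (K_2 − K_1)/(3.327 − 2.842) = 15566.9/0.485 = 32100 m.

32100 m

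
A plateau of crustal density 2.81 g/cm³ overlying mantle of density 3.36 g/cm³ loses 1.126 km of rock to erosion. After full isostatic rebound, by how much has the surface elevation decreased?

Rebound u = e ρ_c/ρ_m = 1.126 km × 2.81/3.36 = 0.9417 km.
Net surface drop = e − u = 1.126 km − 0.9417 km = e (ρ_m − ρ_c)/ρ_m = 0.184 km.

0.184 km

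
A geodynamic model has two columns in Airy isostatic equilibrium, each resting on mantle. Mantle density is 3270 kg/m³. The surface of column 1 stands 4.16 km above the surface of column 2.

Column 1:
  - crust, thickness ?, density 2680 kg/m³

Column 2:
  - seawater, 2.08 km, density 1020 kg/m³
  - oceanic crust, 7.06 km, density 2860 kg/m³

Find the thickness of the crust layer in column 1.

35.9 km

Take the compensation level at the base of the deeper column (depth z_c below the surface of column 1) and equate Σ ρ_i t_i down to z_c; mantle fills any gap and the z_c terms cancel.
Column 1: x×2680 + (z_c − 0 − x)×3270
Column 2: 4.16×0 + 2.08×1020 + 7.06×2860 + (z_c − 4.16 − 9.14)×3270
The z_c×3270 term appears on both sides and cancels. Collect the known terms of each column as K = Σ(ρt)_known − 3270 × (depth of known layers): K_1 = 0 − 3270×0 = 0; K_2 = 22313.2 − 3270×(4.16 + 9.14) = −21177.8.
Balance: K_1 − x×(3270 − 2680) = K_2, so x = (K_1 − K_2)/(3270 − 2680) = 21177.8/590 = 35.9 km.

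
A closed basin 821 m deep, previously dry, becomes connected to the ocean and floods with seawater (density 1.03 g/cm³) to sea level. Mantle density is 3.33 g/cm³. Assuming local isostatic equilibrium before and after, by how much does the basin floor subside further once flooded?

368 m

After flooding the water column is d + s deep. Its weight must equal the weight of mantle displaced by the extra subsidence s: (d + s) ρ_w = s ρ_m.
s = d ρ_w / (ρ_m − ρ_w) = 821 m × 1.03/(3.33 − 1.03) = 368 m.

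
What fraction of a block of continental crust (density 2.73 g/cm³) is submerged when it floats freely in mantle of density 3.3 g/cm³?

82.7%

Submerged fraction = ρ_obj/ρ_fluid = 2.73/3.3 = 82.7%.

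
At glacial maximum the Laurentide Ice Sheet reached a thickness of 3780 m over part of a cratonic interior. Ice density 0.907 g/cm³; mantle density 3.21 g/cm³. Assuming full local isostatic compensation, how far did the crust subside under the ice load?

In Airy isostatic equilibrium: the ice load ρ_ice t is balanced by mantle displaced below, ρ_m s.
s = t ρ_ice / ρ_m = 3780 m × 0.907/3.21 = 1070 m.

1070 m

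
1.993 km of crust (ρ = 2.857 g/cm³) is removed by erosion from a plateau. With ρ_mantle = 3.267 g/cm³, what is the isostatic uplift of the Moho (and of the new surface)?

Unloading: uplift u = e ρ_c/ρ_m = 1.993 km × 2.857/3.267 = 1.74 km.

1.74 km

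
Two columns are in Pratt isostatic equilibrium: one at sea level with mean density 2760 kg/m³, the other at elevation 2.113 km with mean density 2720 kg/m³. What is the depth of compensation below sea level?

ρ_ref D = ρ (D + h) → D (ρ_ref − ρ) = ρ h.
D = ρ h/(ρ_ref − ρ) = 2720 × 2.113 km/(2760 − 2720) = 144 km.

144 km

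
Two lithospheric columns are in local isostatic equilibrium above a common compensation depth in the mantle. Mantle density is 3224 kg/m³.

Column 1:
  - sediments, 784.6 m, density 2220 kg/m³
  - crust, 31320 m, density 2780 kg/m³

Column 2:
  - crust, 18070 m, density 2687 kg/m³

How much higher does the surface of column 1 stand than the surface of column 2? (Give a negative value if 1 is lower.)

For any compensation level in the mantle, the mantle terms cancel and isostasy reduces to e = (Σt_1 − Σt_2) − (Σ(ρt)_1 − Σ(ρt)_2) / ρ_m.
Σt_1 = 32104.6 m; Σt_2 = 18070 m; Σ(ρt)_1 = 88811412; Σ(ρt)_2 = 48554090 (in m·kg/m³).
e = (32104.6 − 18070) − (88811412 − 48554090) / 3224 = 1550 m.

1550 m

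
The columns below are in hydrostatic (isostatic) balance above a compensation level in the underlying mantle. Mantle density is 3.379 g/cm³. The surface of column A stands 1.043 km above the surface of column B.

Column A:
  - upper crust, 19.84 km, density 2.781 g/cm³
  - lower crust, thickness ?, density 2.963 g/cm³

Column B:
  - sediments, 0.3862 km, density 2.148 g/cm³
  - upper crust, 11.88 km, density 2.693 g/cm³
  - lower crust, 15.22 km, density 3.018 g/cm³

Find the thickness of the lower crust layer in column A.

13.9 km

Take the compensation level at the base of the deeper column (depth z_c below the surface of column A) and equate Σ ρ_i t_i down to z_c; mantle fills any gap and the z_c terms cancel.
Column A: 19.84×2.781 + x×2.963 + (z_c − 19.84 − x)×3.379
Column B: 1.043×0 + 0.3862×2.148 + 11.88×2.693 + 15.22×3.018 + (z_c − 1.043 − 27.4862)×3.379
The z_c×3.379 term appears on both sides and cancels. Collect the known terms of each column as K = Σ(ρt)_known − 3.379 × (depth of known layers): K_A = 55.17504 − 3.379×19.84 = −11.86432; K_B = 78.7563576 − 3.379×(1.043 + 27.4862) = −17.6438092.
Balance: K_A − x×(3.379 − 2.963) = K_B, so x = (K_A − K_B)/(3.379 − 2.963) = 5.77949/0.416 = 13.9 km.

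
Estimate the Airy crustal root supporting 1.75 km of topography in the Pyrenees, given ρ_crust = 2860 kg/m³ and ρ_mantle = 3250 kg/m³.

12.8 km

For local isostatic compensation: the weight of the topography is balanced by the buoyancy of the root, ρ_c h = (ρ_m − ρ_c) r.
r = h · ρ_c / (ρ_m − ρ_c) = 1.75 km × 2860 / (3250 − 2860) = 12.8 km.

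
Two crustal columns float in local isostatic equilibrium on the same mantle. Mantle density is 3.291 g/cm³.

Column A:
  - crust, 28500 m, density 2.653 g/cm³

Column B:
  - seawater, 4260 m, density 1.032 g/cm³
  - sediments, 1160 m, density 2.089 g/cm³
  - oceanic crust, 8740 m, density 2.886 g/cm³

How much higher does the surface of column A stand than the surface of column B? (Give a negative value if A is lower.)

1100 m

For any compensation level in the mantle, the mantle terms cancel and isostasy reduces to e = (Σt_A − Σt_B) − (Σ(ρt)_A − Σ(ρt)_B) / ρ_m.
Σt_A = 28500 m; Σt_B = 14160 m; Σ(ρt)_A = 75610.5; Σ(ρt)_B = 32043.2 (in m·g/cm³).
e = (28500 − 14160) − (75610.5 − 32043.2) / 3.291 = 1100 m.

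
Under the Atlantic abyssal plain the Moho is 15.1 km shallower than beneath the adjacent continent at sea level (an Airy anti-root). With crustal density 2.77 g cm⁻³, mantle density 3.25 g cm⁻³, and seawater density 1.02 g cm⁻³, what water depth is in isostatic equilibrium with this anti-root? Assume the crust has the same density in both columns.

4.14 km

Replacing a thickness d of crust by seawater at the top must be balanced by replacing crust with mantle at the base: d (ρ_c − ρ_w) = a (ρ_m − ρ_c).
d = a (ρ_m − ρ_c)/(ρ_c − ρ_w) = 15.1 km × 0.48/1.75 = 4.14 km.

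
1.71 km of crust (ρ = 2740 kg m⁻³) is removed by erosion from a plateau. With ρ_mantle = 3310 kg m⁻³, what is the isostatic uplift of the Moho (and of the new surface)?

Unloading: uplift u = e ρ_c/ρ_m = 1.71 km × 2740/3310 = 1.42 km.

1.42 km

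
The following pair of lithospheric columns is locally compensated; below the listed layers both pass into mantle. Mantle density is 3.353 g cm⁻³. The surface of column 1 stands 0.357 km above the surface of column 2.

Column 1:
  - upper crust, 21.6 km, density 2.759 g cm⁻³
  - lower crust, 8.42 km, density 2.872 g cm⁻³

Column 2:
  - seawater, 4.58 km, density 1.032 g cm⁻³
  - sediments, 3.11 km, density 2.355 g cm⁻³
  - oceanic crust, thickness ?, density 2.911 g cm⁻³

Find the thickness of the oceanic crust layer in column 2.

Take the compensation level at the base of the deeper column (depth z_c below the surface of column 1) and equate Σ ρ_i t_i down to z_c; mantle fills any gap and the z_c terms cancel.
Column 1: 21.6×2.759 + 8.42×2.872 + (z_c − 30.02)×3.353
Column 2: 0.357×0 + 4.58×1.032 + 3.11×2.355 + x×2.911 + (z_c − 0.357 − 7.69 − x)×3.353
The z_c×3.353 term appears on both sides and cancels. Collect the known terms of each column as K = Σ(ρt)_known − 3.353 × (depth of known layers): K_1 = 83.77664 − 3.353×30.02 = −16.88042; K_2 = 12.05061 − 3.353×(0.357 + 7.69) = −14.930981.
Balance: K_1 = K_2 − x×(3.353 − 2.911), so x = (K_2 − K_1)/(3.353 − 2.911) = 1.94944/0.442 = 4.41 km.

4.41 km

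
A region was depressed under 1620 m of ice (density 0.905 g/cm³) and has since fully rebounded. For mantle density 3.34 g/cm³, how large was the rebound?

439 m

Removing the load lets mantle flow back in; uplift u satisfies ρ_ice t = ρ_m u.
u = t ρ_ice/ρ_m = 1620 m × 0.905/3.34 = 439 m.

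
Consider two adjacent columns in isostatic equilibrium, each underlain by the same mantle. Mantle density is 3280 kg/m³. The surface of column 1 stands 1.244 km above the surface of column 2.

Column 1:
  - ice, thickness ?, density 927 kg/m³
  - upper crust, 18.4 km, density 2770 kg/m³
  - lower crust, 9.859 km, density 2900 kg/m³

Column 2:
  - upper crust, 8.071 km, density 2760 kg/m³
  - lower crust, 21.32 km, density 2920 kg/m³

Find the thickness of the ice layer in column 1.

Take the compensation level at the base of the deeper column (depth z_c below the surface of column 1) and equate Σ ρ_i t_i down to z_c; mantle fills any gap and the z_c terms cancel.
Column 1: x×927 + 18.4×2770 + 9.859×2900 + (z_c − 28.259 − x)×3280
Column 2: 1.244×0 + 8.071×2760 + 21.32×2920 + (z_c − 1.244 − 29.391)×3280
The z_c×3280 term appears on both sides and cancels. Collect the known terms of each column as K = Σ(ρt)_known − 3280 × (depth of known layers): K_1 = 79559.1 − 3280×28.259 = −13130.42; K_2 = 84530.36 − 3280×(1.244 + 29.391) = −15952.44.
Balance: K_1 − x×(3280 − 927) = K_2, so x = (K_1 − K_2)/(3280 − 927) = 2822.02/2353 = 1.2 km.

1.2 km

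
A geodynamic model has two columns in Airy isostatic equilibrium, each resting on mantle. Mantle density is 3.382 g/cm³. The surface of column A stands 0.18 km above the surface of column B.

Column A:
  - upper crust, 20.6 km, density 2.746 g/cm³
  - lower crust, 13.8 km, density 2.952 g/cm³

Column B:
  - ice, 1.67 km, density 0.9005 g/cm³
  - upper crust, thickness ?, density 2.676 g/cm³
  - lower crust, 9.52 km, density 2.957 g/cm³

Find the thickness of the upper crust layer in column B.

Take the compensation level at the base of the deeper column (depth z_c below the surface of column A) and equate Σ ρ_i t_i down to z_c; mantle fills any gap and the z_c terms cancel.
Column A: 20.6×2.746 + 13.8×2.952 + (z_c − 34.4)×3.382
Column B: 0.18×0 + 1.67×0.9005 + x×2.676 + 9.52×2.957 + (z_c − 0.18 − 11.19 − x)×3.382
The z_c×3.382 term appears on both sides and cancels. Collect the known terms of each column as K = Σ(ρt)_known − 3.382 × (depth of known layers): K_A = 97.3052 − 3.382×34.4 = −19.0356; K_B = 29.654475 − 3.382×(0.18 + 11.19) = −8.798865.
Balance: K_A = K_B − x×(3.382 − 2.676), so x = (K_B − K_A)/(3.382 − 2.676) = 10.2367/0.706 = 14.5 km.

14.5 km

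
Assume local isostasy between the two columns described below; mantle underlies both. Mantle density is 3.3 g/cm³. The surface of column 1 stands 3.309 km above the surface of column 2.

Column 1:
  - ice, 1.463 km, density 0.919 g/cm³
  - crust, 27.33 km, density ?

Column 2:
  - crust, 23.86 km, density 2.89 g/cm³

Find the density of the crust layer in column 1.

Take the compensation level at the base of the deeper column (depth z_c below the surface of column 1) and equate Σ ρ_i t_i down to z_c; mantle fills any gap and the z_c terms cancel.
Column 1: 1.463×0.919 + 27.33×ρ + (z_c − 28.793)×3.3
Column 2: 3.309×0 + 23.86×2.89 + (z_c − 3.309 − 23.86)×3.3
The z_c×3.3 term appears on both sides and cancels. Collect the known terms of each column as K = Σ(ρt)_known − 3.3 × (depth of known layers): K_1 = 1.344497 − 3.3×28.793 = −93.672403; K_2 = 68.9554 − 3.3×(3.309 + 23.86) = −20.7023.
Balance: K_1 + 27.33×ρ = K_2, so ρ = (K_2 − K_1)/27.33 = 72.9701/27.33 = 2.67 g/cm³.

2.67 g/cm³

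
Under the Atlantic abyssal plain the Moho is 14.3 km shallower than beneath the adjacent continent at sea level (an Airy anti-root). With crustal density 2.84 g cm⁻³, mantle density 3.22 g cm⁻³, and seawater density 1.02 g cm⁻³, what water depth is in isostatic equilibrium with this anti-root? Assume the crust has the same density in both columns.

Replacing a thickness d of crust by seawater at the top must be balanced by replacing crust with mantle at the base: d (ρ_c − ρ_w) = a (ρ_m − ρ_c).
d = a (ρ_m − ρ_c)/(ρ_c − ρ_w) = 14.3 km × 0.38/1.82 = 2.99 km.

2.99 km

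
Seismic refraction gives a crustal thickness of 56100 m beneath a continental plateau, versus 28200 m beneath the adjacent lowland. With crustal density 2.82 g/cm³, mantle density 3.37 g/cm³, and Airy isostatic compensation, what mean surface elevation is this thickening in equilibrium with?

4550 m

Excess crust Δ = 56100 m − 28200 m = 27900 m, split between elevation h and root r with h + r = Δ.
Airy balance ρ_c h = (ρ_m − ρ_c) r gives r = h ρ_c/(ρ_m − ρ_c), so h (1 + ρ_c/(ρ_m − ρ_c)) = Δ, i.e. h = Δ (ρ_m − ρ_c)/ρ_m.
h = 27900 m × 0.55/3.37 = 4550 m.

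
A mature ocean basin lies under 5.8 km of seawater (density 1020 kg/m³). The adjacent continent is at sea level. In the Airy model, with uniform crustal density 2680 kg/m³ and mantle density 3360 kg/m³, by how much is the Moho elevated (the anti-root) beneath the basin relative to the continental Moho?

Isostatic balance requires: replacing crust with seawater at the top is compensated by replacing crust with mantle at the base: d (ρ_c − ρ_w) = a (ρ_m − ρ_c).
a = d (ρ_c − ρ_w)/(ρ_m − ρ_c) = 5.8 km × 1660/680 = 14.2 km.

14.2 km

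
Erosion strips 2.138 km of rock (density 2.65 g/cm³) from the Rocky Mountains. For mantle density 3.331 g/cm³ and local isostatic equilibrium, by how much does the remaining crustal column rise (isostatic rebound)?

1.7 km

Unloading: uplift u = e ρ_c/ρ_m = 2.138 km × 2.65/3.331 = 1.7 km.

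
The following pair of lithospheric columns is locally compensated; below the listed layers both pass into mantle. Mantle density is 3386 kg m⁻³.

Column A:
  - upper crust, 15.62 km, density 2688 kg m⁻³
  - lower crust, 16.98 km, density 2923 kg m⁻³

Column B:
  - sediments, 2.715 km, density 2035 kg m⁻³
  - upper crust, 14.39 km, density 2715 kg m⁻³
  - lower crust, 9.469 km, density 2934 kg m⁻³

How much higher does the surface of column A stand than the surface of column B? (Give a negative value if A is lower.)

0.343 km

For any compensation level in the mantle, the mantle terms cancel and isostasy reduces to e = (Σt_A − Σt_B) − (Σ(ρt)_A − Σ(ρt)_B) / ρ_m.
Σt_A = 32.6 km; Σt_B = 26.574 km; Σ(ρt)_A = 91619.1; Σ(ρt)_B = 72375.921 (in km·kg m⁻³).
e = (32.6 − 26.574) − (91619.1 − 72375.921) / 3386 = 0.343 km.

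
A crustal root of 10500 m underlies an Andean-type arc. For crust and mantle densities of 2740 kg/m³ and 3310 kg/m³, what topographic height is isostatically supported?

2180 m

Equating mass per unit area of the two columns: ρ_c h = (ρ_m − ρ_c) r.
h = r (ρ_m − ρ_c) / ρ_c = 10500 m × (3310 − 2740) / 2740 = 2180 m.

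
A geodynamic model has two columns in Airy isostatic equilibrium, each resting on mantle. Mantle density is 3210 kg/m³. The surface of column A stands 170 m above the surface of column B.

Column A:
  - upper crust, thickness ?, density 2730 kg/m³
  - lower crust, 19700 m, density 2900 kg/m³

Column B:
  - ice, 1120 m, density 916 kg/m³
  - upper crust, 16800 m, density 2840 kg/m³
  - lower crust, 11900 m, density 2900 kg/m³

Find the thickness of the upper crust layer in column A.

14400 m

Take the compensation level at the base of the deeper column (depth z_c below the surface of column A) and equate Σ ρ_i t_i down to z_c; mantle fills any gap and the z_c terms cancel.
Column A: x×2730 + 19700×2900 + (z_c − 19700 − x)×3210
Column B: 170×0 + 1120×916 + 16800×2840 + 11900×2900 + (z_c − 170 − 29820)×3210
The z_c×3210 term appears on both sides and cancels. Collect the known terms of each column as K = Σ(ρt)_known − 3210 × (depth of known layers): K_A = 57130000 − 3210×19700 = −6107000; K_B = 83247920 − 3210×(170 + 29820) = −13019980.
Balance: K_A − x×(3210 − 2730) = K_B, so x = (K_A − K_B)/(3210 − 2730) = 6912980/480 = 14400 m.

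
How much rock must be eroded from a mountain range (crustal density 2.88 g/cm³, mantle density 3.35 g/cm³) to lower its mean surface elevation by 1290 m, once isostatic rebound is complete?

9190 m

Net drop Δ = e − u = e − e ρ_c/ρ_m = e (ρ_m − ρ_c)/ρ_m.
e = Δ ρ_m/(ρ_m − ρ_c) = 1290 m × 3.35/0.47 = 9190 m.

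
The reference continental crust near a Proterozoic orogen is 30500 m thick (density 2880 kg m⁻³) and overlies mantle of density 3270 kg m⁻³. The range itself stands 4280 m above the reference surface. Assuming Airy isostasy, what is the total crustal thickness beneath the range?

Root depth r = h ρ_c / (ρ_m − ρ_c) = 4280 m × 2880 / 390 = 31610 m.
Total thickness = T + h + r = 30500 m + 4280 m + 31610 m = 66400 m.

66400 m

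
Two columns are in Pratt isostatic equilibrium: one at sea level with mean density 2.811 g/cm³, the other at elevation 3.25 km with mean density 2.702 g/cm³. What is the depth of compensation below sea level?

80.6 km

ρ_ref D = ρ (D + h) → D (ρ_ref − ρ) = ρ h.
D = ρ h/(ρ_ref − ρ) = 2.702 × 3.25 km/(2.811 − 2.702) = 80.6 km.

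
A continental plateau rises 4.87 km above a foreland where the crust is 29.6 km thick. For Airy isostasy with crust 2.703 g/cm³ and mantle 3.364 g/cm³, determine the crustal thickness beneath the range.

Root depth r = h ρ_c / (ρ_m − ρ_c) = 4.87 km × 2.703 / 0.661 = 19.91 km.
Total thickness = T + h + r = 29.6 km + 4.87 km + 19.91 km = 54.4 km.

54.4 km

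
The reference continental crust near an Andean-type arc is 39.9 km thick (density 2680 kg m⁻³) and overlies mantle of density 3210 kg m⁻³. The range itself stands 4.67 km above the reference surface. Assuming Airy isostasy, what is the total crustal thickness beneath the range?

68.2 km

Root depth r = h ρ_c / (ρ_m − ρ_c) = 4.67 km × 2680 / 530 = 23.61 km.
Total thickness = T + h + r = 39.9 km + 4.67 km + 23.61 km = 68.2 km.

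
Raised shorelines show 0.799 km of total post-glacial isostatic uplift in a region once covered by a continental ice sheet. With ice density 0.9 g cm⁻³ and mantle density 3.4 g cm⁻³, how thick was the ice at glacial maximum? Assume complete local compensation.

u = t ρ_ice/ρ_m → t = u ρ_m/ρ_ice = 0.799 km × 3.4/0.9 = 3.02 km.

3.02 km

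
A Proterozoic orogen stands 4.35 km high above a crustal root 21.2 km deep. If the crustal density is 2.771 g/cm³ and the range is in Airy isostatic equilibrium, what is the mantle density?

Airy balance: ρ_c h = (ρ_m − ρ_c) r → ρ_m = ρ_c (1 + h/r).
ρ_m = 2.771 × (1 + 4.35 km/21.2 km) = 3.34 g/cm³.

3.34 g/cm³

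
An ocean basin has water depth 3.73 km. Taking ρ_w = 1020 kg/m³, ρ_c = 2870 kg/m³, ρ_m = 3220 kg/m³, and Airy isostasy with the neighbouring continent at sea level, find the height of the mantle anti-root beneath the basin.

19.7 km

In Airy isostatic equilibrium: replacing crust with seawater at the top is compensated by replacing crust with mantle at the base: d (ρ_c − ρ_w) = a (ρ_m − ρ_c).
a = d (ρ_c − ρ_w)/(ρ_m − ρ_c) = 3.73 km × 1850/350 = 19.7 km.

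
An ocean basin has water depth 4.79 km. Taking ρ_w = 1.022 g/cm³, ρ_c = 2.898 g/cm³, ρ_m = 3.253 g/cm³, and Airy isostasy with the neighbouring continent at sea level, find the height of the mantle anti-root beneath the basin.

In Airy isostatic equilibrium: replacing crust with seawater at the top is compensated by replacing crust with mantle at the base: d (ρ_c − ρ_w) = a (ρ_m − ρ_c).
a = d (ρ_c − ρ_w)/(ρ_m − ρ_c) = 4.79 km × 1.876/0.355 = 25.3 km.

25.3 km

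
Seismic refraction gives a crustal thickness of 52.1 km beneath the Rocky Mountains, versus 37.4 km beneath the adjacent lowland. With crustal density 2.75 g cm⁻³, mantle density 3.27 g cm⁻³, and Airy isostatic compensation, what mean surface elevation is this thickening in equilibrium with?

2.34 km

Excess crust Δ = 52.1 km − 37.4 km = 14.7 km, split between elevation h and root r with h + r = Δ.
Airy balance ρ_c h = (ρ_m − ρ_c) r gives r = h ρ_c/(ρ_m − ρ_c), so h (1 + ρ_c/(ρ_m − ρ_c)) = Δ, i.e. h = Δ (ρ_m − ρ_c)/ρ_m.
h = 14.7 km × 0.52/3.27 = 2.34 km.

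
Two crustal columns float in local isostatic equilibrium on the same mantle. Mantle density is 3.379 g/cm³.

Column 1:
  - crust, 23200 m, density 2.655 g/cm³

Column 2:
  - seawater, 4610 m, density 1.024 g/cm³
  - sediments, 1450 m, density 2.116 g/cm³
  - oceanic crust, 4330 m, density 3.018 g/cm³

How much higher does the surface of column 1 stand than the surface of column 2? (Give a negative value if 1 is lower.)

For any compensation level in the mantle, the mantle terms cancel and isostasy reduces to e = (Σt_1 − Σt_2) − (Σ(ρt)_1 − Σ(ρt)_2) / ρ_m.
Σt_1 = 23200 m; Σt_2 = 10390 m; Σ(ρt)_1 = 61596; Σ(ρt)_2 = 20856.78 (in m·g/cm³).
e = (23200 − 10390) − (61596 − 20856.78) / 3.379 = 753 m.

753 m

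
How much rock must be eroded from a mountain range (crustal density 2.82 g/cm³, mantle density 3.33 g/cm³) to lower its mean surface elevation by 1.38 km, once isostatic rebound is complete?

Net drop Δ = e − u = e − e ρ_c/ρ_m = e (ρ_m − ρ_c)/ρ_m.
e = Δ ρ_m/(ρ_m − ρ_c) = 1.38 km × 3.33/0.51 = 9.01 km.

9.01 km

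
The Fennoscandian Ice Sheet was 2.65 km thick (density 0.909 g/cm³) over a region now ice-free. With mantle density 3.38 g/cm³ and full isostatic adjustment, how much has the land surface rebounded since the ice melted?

0.713 km

Removing the load lets mantle flow back in; uplift u satisfies ρ_ice t = ρ_m u.
u = t ρ_ice/ρ_m = 2.65 km × 0.909/3.38 = 0.713 km.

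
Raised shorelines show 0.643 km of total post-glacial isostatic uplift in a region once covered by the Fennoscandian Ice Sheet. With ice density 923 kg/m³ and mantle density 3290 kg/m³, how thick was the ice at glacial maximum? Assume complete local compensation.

2.29 km

u = t ρ_ice/ρ_m → t = u ρ_m/ρ_ice = 0.643 km × 3290/923 = 2.29 km.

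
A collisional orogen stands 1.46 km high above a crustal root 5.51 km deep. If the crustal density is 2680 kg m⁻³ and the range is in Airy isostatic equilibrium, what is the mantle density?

3390 kg m⁻³

Airy balance: ρ_c h = (ρ_m − ρ_c) r → ρ_m = ρ_c (1 + h/r).
ρ_m = 2680 × (1 + 1.46 km/5.51 km) = 3390 kg m⁻³.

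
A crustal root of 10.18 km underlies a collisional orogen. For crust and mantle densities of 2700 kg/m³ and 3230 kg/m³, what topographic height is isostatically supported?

2 km

For local isostatic compensation: ρ_c h = (ρ_m − ρ_c) r.
h = r (ρ_m − ρ_c) / ρ_c = 10.18 km × (3230 − 2700) / 2700 = 2 km.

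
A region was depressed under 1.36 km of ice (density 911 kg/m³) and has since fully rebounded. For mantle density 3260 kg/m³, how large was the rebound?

Removing the load lets mantle flow back in; uplift u satisfies ρ_ice t = ρ_m u.
u = t ρ_ice/ρ_m = 1.36 km × 911/3260 = 0.38 km.

0.38 km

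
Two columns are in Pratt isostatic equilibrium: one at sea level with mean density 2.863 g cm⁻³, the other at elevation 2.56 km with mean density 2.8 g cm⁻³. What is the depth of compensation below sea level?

ρ_ref D = ρ (D + h) → D (ρ_ref − ρ) = ρ h.
D = ρ h/(ρ_ref − ρ) = 2.8 × 2.56 km/(2.863 − 2.8) = 114 km.

114 km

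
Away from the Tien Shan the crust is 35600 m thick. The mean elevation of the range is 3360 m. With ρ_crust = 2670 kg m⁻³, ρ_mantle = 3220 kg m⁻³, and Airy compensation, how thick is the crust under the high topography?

55300 m

Root depth r = h ρ_c / (ρ_m − ρ_c) = 3360 m × 2670 / 550 = 16310 m.
Total thickness = T + h + r = 35600 m + 3360 m + 16310 m = 55300 m.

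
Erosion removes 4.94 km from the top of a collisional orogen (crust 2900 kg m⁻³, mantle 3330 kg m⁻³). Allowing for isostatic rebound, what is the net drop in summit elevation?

Rebound u = e ρ_c/ρ_m = 4.94 km × 2900/3330 = 4.302 km.
Net surface drop = e − u = 4.94 km − 4.302 km = e (ρ_m − ρ_c)/ρ_m = 0.638 km.

0.638 km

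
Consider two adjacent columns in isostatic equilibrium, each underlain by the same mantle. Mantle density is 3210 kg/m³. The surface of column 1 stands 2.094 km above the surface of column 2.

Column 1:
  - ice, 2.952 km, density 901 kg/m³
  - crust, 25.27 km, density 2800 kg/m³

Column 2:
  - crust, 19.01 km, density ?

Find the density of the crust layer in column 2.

Take the compensation level at the base of the deeper column (depth z_c below the surface of column 1) and equate Σ ρ_i t_i down to z_c; mantle fills any gap and the z_c terms cancel.
Column 1: 2.952×901 + 25.27×2800 + (z_c − 28.222)×3210
Column 2: 2.094×0 + 19.01×ρ + (z_c − 2.094 − 19.01)×3210
The z_c×3210 term appears on both sides and cancels. Collect the known terms of each column as K = Σ(ρt)_known − 3210 × (depth of known layers): K_1 = 73415.752 − 3210×28.222 = −17176.868; K_2 = 0 − 3210×(2.094 + 19.01) = −67743.84.
Balance: K_1 = K_2 + 19.01×ρ, so ρ = (K_1 − K_2)/19.01 = 50567/19.01 = 2660 kg/m³.

2660 kg/m³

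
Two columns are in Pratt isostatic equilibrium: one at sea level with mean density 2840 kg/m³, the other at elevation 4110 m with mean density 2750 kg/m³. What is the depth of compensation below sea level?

ρ_ref D = ρ (D + h) → D (ρ_ref − ρ) = ρ h.
D = ρ h/(ρ_ref − ρ) = 2750 × 4110 m/(2840 − 2750) = 126000 m.

126000 m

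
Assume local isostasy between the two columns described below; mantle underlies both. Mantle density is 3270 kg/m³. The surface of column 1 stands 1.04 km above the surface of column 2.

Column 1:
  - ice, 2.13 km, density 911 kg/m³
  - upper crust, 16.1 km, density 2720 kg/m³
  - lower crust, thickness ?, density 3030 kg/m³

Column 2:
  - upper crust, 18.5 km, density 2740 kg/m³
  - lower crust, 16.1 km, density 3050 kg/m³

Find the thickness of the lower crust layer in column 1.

Take the compensation level at the base of the deeper column (depth z_c below the surface of column 1) and equate Σ ρ_i t_i down to z_c; mantle fills any gap and the z_c terms cancel.
Column 1: 2.13×911 + 16.1×2720 + x×3030 + (z_c − 18.23 − x)×3270
Column 2: 1.04×0 + 18.5×2740 + 16.1×3050 + (z_c − 1.04 − 34.6)×3270
The z_c×3270 term appears on both sides and cancels. Collect the known terms of each column as K = Σ(ρt)_known − 3270 × (depth of known layers): K_1 = 45732.43 − 3270×18.23 = −13879.67; K_2 = 99795 − 3270×(1.04 + 34.6) = −16747.8.
Balance: K_1 − x×(3270 − 3030) = K_2, so x = (K_1 − K_2)/(3270 − 3030) = 2868.13/240 = 12 km.

12 km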